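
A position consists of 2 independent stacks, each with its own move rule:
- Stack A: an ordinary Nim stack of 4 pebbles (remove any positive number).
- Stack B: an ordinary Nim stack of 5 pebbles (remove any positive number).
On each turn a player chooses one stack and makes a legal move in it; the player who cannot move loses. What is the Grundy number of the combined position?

Stack A is a plain Nim stack of size 4, so its Grundy value is 4.
Stack B is a plain Nim stack of size 5, so its Grundy value is 5.
The value of a disjunctive sum is the nim-sum of the parts.
Combined value = 4 ⊕ 5 = 1.

1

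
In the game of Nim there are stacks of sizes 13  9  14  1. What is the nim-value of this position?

Bitwise XOR of the heap sizes:
  1101  (13)
  1001  (9)
  1110  (14)
  0001  (1)
  ----
  1011  (11)

11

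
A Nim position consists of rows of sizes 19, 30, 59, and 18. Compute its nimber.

36

In binary:
  010011  (19)
  011110  (30)
  111011  (59)
  010010  (18)
  ------
  100100  (36)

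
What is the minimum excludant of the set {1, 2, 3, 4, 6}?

0

0 is not in the set, so the mex is 0.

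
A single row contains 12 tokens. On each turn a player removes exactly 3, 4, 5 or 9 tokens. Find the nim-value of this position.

4

Grundy values for subtraction set {3, 4, 5, 9}:
g(0) = mex{} = 0
g(1) = mex{} = 0
g(2) = mex{} = 0
g(3) = mex{0} = 1
g(4) = mex{0} = 1
g(5) = mex{0} = 1
g(6) = mex{0,1} = 2
g(7) = mex{0,1} = 2
g(8) = mex{1} = 0
g(9) = mex{0,1,2} = 3
g(10) = mex{0,1,2} = 3
g(11) = mex{0,2} = 1
g(12) = mex{0,1,2,3} = 4
So g(12) = 4.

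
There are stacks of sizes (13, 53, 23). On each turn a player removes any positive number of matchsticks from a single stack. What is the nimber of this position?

47

Compute the nim-sum pairwise:
13 ^ 53 = 56
56 ^ 23 = 47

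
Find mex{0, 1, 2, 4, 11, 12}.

3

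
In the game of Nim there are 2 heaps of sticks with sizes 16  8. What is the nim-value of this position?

24

Compute the nim-sum pairwise:
16 ⊕ 8 = 24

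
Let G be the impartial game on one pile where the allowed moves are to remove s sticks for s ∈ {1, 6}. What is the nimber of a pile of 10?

1

Grundy values for subtraction set {1, 6}:
g(0) = mex{} = 0
g(1) = mex{0} = 1
g(2) = mex{1} = 0
g(3) = mex{0} = 1
g(4) = mex{1} = 0
g(5) = mex{0} = 1
g(6) = mex{0,1} = 2
g(7) = mex{1,2} = 0
g(8) = mex{0} = 1
g(9) = mex{1} = 0
g(10) = mex{0} = 1
So g(10) = 1.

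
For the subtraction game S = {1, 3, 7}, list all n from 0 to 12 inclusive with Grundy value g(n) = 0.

0, 2, 4, 6, 8, 10, 12

Compute g(0), g(1), … for moves {1, 3, 7}:
k:     0  1  2  3  4  5  6  7  8  9 10 11 12
g(k):  0  1  0  1  0  1  0  1  0  1  0  1  0
The P-positions (g = 0) in 0..12 are 0, 2, 4, 6, 8, 10, 12.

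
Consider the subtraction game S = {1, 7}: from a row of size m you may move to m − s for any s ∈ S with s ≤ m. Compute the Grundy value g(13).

1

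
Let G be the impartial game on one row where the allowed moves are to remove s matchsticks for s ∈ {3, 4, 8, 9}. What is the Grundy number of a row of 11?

3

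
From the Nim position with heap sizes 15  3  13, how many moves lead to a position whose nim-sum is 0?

Compute the nim-sum pairwise:
15 ⊕ 3 = 12
12 ⊕ 13 = 1
The overall nim-sum is X = 1. A heap of size p has a winning move iff p XOR X < p (reduce it to p XOR X).
  15: 15 XOR 1 = 14 < 15 — winning move (to 14).
  3: 3 XOR 1 = 2 < 3 — winning move (to 2).
  13: 13 XOR 1 = 12 < 13 — winning move (to 12).
That gives 3 winning moves.

3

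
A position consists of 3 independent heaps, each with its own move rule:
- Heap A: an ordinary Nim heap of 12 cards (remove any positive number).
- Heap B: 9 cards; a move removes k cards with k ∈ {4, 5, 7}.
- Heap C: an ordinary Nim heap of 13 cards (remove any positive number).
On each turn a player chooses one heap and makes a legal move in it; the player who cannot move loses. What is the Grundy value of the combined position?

Heap A is a plain Nim heap of size 12, so its Grundy value is 12.
For heap B, compute g(0), g(1), … with moves {4, 5, 7}:
g(0) = mex{} = 0
g(1) = mex{} = 0
g(2) = mex{} = 0
g(3) = mex{} = 0
g(4) = mex{0} = 1
g(5) = mex{0} = 1
g(6) = mex{0} = 1
g(7) = mex{0} = 1
g(8) = mex{0,1} = 2
g(9) = mex{0,1} = 2
So g(9) = 2.
Heap C is a plain Nim heap of size 13, so its Grundy value is 13.
The value of a disjunctive sum is the nim-sum of the parts.
Combined value = 12 ⊕ 2 ⊕ 13 = 3.

3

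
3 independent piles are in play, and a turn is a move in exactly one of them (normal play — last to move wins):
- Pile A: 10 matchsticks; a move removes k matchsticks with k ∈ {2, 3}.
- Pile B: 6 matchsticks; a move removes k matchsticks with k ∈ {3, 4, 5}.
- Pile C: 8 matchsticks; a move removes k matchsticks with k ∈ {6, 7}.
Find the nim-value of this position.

3

Grundy values for pile A (subtraction set {2, 3}):
k:     0  1  2  3  4  5  6  7  8  9 10
g(k):  0  0  1  1  2  0  0  1  1  2  0
So g(10) = 0.
Grundy values for pile B (subtraction set {3, 4, 5}):
g(0) = mex{} = 0
g(1) = mex{} = 0
g(2) = mex{} = 0
g(3) = mex{0} = 1
g(4) = mex{0} = 1
g(5) = mex{0} = 1
g(6) = mex{0,1} = 2
So g(6) = 2.
For pile C, compute g(0), g(1), … with moves {6, 7}:
g(0) = mex{} = 0
g(1) = mex{} = 0
g(2) = mex{} = 0
g(3) = mex{} = 0
g(4) = mex{} = 0
g(5) = mex{} = 0
g(6) = mex{0} = 1
g(7) = mex{0} = 1
g(8) = mex{0} = 1
So g(8) = 1.
The value of a disjunctive sum is the nim-sum of the parts.
Combined value = 0 XOR 2 XOR 1 = 3.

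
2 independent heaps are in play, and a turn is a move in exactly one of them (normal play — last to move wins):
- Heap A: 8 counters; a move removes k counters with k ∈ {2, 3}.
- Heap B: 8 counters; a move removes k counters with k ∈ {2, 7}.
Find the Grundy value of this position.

3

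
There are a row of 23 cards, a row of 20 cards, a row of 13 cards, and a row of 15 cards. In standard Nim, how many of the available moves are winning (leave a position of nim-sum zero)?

Bitwise XOR of the heap sizes:
  10111  (23)
  10100  (20)
  01101  (13)
  01111  (15)
  -----
  00001  (1)
The overall nim-sum is X = 1. A row of size p has a winning move iff p XOR X < p (reduce it to p XOR X).
  23: 23 XOR 1 = 22 < 23 — winning move (to 22).
  20: 20 XOR 1 = 21 ≥ 20 — no move.
  13: 13 XOR 1 = 12 < 13 — winning move (to 12).
  15: 15 XOR 1 = 14 < 15 — winning move (to 14).
That gives 3 winning moves.

3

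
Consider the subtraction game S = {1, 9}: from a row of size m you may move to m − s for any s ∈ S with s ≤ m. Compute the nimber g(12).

0

Grundy values for subtraction set {1, 9}:
g(0) = mex{} = 0
g(1) = mex{0} = 1
g(2) = mex{1} = 0
g(3) = mex{0} = 1
g(4) = mex{1} = 0
g(5) = mex{0} = 1
g(6) = mex{1} = 0
g(7) = mex{0} = 1
g(8) = mex{1} = 0
g(9) = mex{0} = 1
g(10) = mex{1} = 0
g(11) = mex{0} = 1
g(12) = mex{1} = 0
So g(12) = 0.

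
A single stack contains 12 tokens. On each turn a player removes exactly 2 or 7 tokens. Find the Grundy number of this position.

1

Grundy values for subtraction set {2, 7}:
g(0) = mex{} = 0
g(1) = mex{} = 0
g(2) = mex{0} = 1
g(3) = mex{0} = 1
g(4) = mex{1} = 0
g(5) = mex{1} = 0
g(6) = mex{0} = 1
g(7) = mex{0} = 1
g(8) = mex{0,1} = 2
g(9) = mex{1} = 0
g(10) = mex{1,2} = 0
g(11) = mex{0} = 1
g(12) = mex{0} = 1
So g(12) = 1.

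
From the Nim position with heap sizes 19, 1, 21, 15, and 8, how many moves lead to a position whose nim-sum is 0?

0

In binary:
  10011  (19)
  00001  (1)
  10101  (21)
  01111  (15)
  01000  (8)
  -----
  00000  (0)
The nim-sum is already 0, so every move leaves a nonzero nim-sum — there are no winning moves.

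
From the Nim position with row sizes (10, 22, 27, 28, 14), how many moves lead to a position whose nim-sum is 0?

3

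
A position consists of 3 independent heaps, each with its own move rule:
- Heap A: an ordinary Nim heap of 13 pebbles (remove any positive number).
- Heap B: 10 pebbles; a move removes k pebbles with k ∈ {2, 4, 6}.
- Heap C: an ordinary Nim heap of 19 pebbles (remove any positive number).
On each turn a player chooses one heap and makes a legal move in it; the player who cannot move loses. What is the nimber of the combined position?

Heap A is a plain Nim heap of size 13, so its Grundy value is 13.
For heap B, compute g(0), g(1), … with moves {2, 4, 6}:
g(0) = mex{} = 0
g(1) = mex{} = 0
g(2) = mex{0} = 1
g(3) = mex{0} = 1
g(4) = mex{0,1} = 2
g(5) = mex{0,1} = 2
g(6) = mex{0,1,2} = 3
g(7) = mex{0,1,2} = 3
g(8) = mex{1,2,3} = 0
g(9) = mex{1,2,3} = 0
g(10) = mex{0,2,3} = 1
So g(10) = 1.
Heap C is a plain Nim heap of size 19, so its Grundy value is 19.
The value of a disjunctive sum is the nim-sum of the parts.
Combined value = 13 ⊕ 1 ⊕ 19 = 31.

31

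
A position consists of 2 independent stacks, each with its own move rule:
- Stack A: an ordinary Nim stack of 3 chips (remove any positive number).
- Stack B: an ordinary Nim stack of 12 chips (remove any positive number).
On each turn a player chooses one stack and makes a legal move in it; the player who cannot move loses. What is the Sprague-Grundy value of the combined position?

Stack A is a plain Nim stack of size 3, so its Grundy value is 3.
Stack B is a plain Nim stack of size 12, so its Grundy value is 12.
By the Sprague-Grundy theorem, the Grundy value of a sum of independent games is the XOR of the component values.
Combined value = 3 XOR 12 = 15.

15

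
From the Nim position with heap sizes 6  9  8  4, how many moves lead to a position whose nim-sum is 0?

Bitwise XOR of the heap sizes:
  0110  (6)
  1001  (9)
  1000  (8)
  0100  (4)
  ----
  0011  (3)
The overall nim-sum is X = 3. A heap of size p has a winning move iff p XOR X < p (reduce it to p XOR X).
  6: 6 XOR 3 = 5 < 6 — winning move (to 5).
  9: 9 XOR 3 = 10 ≥ 9 — no move.
  8: 8 XOR 3 = 11 ≥ 8 — no move.
  4: 4 XOR 3 = 7 ≥ 4 — no move.
That gives 1 winning move.

1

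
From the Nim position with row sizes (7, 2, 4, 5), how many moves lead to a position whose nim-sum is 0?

3

Write each in binary and XOR column by column:
  111  (7)
  010  (2)
  100  (4)
  101  (5)
  ---
  100  (4)
The overall nim-sum is X = 4. A row of size p has a winning move iff p XOR X < p (reduce it to p XOR X).
  7: 7 XOR 4 = 3 < 7 — winning move (to 3).
  2: 2 XOR 4 = 6 ≥ 2 — no move.
  4: 4 XOR 4 = 0 < 4 — winning move (to 0).
  5: 5 XOR 4 = 1 < 5 — winning move (to 1).
That gives 3 winning moves.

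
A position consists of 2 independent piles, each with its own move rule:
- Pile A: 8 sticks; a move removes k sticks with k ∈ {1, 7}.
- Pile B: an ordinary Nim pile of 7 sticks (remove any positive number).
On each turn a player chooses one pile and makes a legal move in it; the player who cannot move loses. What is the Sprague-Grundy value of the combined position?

7

For pile A, compute g(0), g(1), … with moves {1, 7}:
k:     0  1  2  3  4  5  6  7  8
g(k):  0  1  0  1  0  1  0  1  0
So g(8) = 0.
Pile B is a plain Nim pile of size 7, so its Grundy value is 7.
By the Sprague-Grundy theorem, the Grundy value of a sum of independent games is the XOR of the component values.
Combined value = 0 ⊕ 7 = 7.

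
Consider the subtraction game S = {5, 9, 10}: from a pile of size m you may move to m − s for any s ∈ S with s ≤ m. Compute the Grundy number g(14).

Grundy values for subtraction set {5, 9, 10}:
g(0) = mex{} = 0
g(1) = mex{} = 0
g(2) = mex{} = 0
g(3) = mex{} = 0
g(4) = mex{} = 0
g(5) = mex{0} = 1
g(6) = mex{0} = 1
g(7) = mex{0} = 1
g(8) = mex{0} = 1
g(9) = mex{0} = 1
g(10) = mex{0,1} = 2
g(11) = mex{0,1} = 2
g(12) = mex{0,1} = 2
g(13) = mex{0,1} = 2
g(14) = mex{0,1} = 2
So g(14) = 2.

2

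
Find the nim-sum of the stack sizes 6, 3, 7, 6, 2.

6

Nim-sum: 6 ^ 3 ^ 7 ^ 6 ^ 2 = 6.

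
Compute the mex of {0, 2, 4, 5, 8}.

1

0 is in the set but 1 is not, so the mex is 1.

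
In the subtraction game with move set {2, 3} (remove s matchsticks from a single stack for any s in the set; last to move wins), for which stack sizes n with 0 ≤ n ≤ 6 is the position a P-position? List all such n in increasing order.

Build the Grundy sequence with g(k) = mex{g(k−s) : s ∈ {2, 3}, s ≤ k}:
g(0) = mex{} = 0
g(1) = mex{} = 0
g(2) = mex{0} = 1
g(3) = mex{0} = 1
g(4) = mex{0,1} = 2
g(5) = mex{1} = 0
g(6) = mex{1,2} = 0
The P-positions (g = 0) in 0..6 are 0, 1, 5, 6.

0, 1, 5, 6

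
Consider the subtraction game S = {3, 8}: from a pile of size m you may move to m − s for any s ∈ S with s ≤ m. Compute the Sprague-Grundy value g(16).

1

Build the Grundy sequence with g(k) = mex{g(k−s) : s ∈ {3, 8}, s ≤ k}:
k:     0  1  2  3  4  5  6  7  8  9 10 11 12 13 14 15 16
g(k):  0  0  0  1  1  1  0  0  2  1  1  0  0  0  1  1  1
So g(16) = 1.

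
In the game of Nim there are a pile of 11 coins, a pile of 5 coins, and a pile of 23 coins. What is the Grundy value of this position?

Compute the nim-sum pairwise:
11 XOR 5 = 14
14 XOR 23 = 25

25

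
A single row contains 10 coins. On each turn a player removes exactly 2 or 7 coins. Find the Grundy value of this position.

0

Grundy values for subtraction set {2, 7}:
k:     0  1  2  3  4  5  6  7  8  9 10
g(k):  0  0  1  1  0  0  1  1  2  0  0
So g(10) = 0.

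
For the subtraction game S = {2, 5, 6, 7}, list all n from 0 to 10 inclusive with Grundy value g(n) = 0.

Build the Grundy sequence with g(k) = mex{g(k−s) : s ∈ {2, 5, 6, 7}, s ≤ k}:
g(0) = mex{} = 0
g(1) = mex{} = 0
g(2) = mex{0} = 1
g(3) = mex{0} = 1
g(4) = mex{1} = 0
g(5) = mex{0,1} = 2
g(6) = mex{0} = 1
g(7) = mex{0,1,2} = 3
g(8) = mex{0,1} = 2
g(9) = mex{0,1,3} = 2
g(10) = mex{0,1,2} = 3
The P-positions (g = 0) in 0..10 are 0, 1, 4.

0, 1, 4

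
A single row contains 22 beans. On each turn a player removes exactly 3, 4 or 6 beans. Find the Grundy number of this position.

1

Grundy values for subtraction set {3, 4, 6}:
k:     0  1  2  3  4  5  6  7  8  9 10 11 12 13 14 15 16 17 18 19 20 21 22
g(k):  0  0  0  1  1  1  2  2  2  0  0  0  1  1  1  2  2  2  0  0  0  1  1
So g(22) = 1.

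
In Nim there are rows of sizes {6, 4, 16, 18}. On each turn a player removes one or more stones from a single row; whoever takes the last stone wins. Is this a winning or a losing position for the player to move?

Compute the nim-sum pairwise:
6 ⊕ 4 = 2
2 ⊕ 16 = 18
18 ⊕ 18 = 0
The nim-sum is 0, so this is a P-position: the player to move is in a losing position under optimal play.

Losing position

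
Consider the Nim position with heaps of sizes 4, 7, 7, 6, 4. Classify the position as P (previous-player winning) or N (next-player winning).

N-position

Nim-sum: 4 ⊕ 7 ⊕ 7 ⊕ 6 ⊕ 4 = 6.
The nim-sum is 6 ≠ 0, so this is an N-position: the player to move can win.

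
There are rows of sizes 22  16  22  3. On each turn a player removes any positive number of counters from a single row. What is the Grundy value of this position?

19

In binary:
  10110  (22)
  10000  (16)
  10110  (22)
  00011  (3)
  -----
  10011  (19)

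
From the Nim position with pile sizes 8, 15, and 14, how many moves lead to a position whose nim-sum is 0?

Nim-sum: 8 ⊕ 15 ⊕ 14 = 9.
The overall nim-sum is X = 9. A pile of size p has a winning move iff p XOR X < p (reduce it to p XOR X).
  8: 8 XOR 9 = 1 < 8 — winning move (to 1).
  15: 15 XOR 9 = 6 < 15 — winning move (to 6).
  14: 14 XOR 9 = 7 < 14 — winning move (to 7).
That gives 3 winning moves.

3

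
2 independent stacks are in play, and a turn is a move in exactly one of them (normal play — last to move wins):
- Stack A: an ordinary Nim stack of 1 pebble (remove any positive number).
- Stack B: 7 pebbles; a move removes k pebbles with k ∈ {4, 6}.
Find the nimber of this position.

0

Stack A is a plain Nim stack of size 1, so its Grundy value is 1.
For stack B, compute g(0), g(1), … with moves {4, 6}:
g(0) = mex{} = 0
g(1) = mex{} = 0
g(2) = mex{} = 0
g(3) = mex{} = 0
g(4) = mex{0} = 1
g(5) = mex{0} = 1
g(6) = mex{0} = 1
g(7) = mex{0} = 1
So g(7) = 1.
The value of a disjunctive sum is the nim-sum of the parts.
Combined value = 1 ⊕ 1 = 0.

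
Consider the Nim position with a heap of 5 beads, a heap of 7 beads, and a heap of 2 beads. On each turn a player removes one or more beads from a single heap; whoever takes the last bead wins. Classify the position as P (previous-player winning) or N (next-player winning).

Nim-sum: 5 XOR 7 XOR 2 = 0.
The nim-sum is 0, so this is a P-position: the player to move is in a losing position under optimal play.

P-position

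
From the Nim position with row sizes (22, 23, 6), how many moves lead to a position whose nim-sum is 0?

Compute the nim-sum pairwise:
22 XOR 23 = 1
1 XOR 6 = 7
The overall nim-sum is X = 7. A row of size p has a winning move iff p XOR X < p (reduce it to p XOR X).
  22: 22 XOR 7 = 17 < 22 — winning move (to 17).
  23: 23 XOR 7 = 16 < 23 — winning move (to 16).
  6: 6 XOR 7 = 1 < 6 — winning move (to 1).
That gives 3 winning moves.

3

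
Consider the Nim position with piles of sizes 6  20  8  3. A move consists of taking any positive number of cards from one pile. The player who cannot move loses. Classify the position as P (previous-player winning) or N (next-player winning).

N-position

Bitwise XOR of the heap sizes:
  00110  (6)
  10100  (20)
  01000  (8)
  00011  (3)
  -----
  11001  (25)
The nim-sum is 25 ≠ 0, so this is an N-position: the player to move can win.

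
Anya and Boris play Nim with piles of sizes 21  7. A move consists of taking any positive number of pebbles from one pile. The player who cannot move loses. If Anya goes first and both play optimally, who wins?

Anya wins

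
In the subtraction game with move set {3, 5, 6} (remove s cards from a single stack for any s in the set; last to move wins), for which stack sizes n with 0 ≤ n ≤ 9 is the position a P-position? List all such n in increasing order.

0, 1, 2, 9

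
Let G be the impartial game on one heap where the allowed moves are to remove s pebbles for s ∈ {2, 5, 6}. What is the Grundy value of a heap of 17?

Grundy values for subtraction set {2, 5, 6}:
k:     0  1  2  3  4  5  6  7  8  9 10 11 12 13 14 15 16 17
g(k):  0  0  1  1  0  2  1  3  0  2  1  0  0  1  1  0  2  1
So g(17) = 1.

1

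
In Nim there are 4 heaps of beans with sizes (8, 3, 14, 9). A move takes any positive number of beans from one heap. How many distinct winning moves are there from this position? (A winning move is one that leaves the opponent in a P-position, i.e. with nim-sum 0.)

Write each in binary and XOR column by column:
  1000  (8)
  0011  (3)
  1110  (14)
  1001  (9)
  ----
  1100  (12)
The overall nim-sum is X = 12. A heap of size p has a winning move iff p XOR X < p (reduce it to p XOR X).
  8: 8 XOR 12 = 4 < 8 — winning move (to 4).
  3: 3 XOR 12 = 15 ≥ 3 — no move.
  14: 14 XOR 12 = 2 < 14 — winning move (to 2).
  9: 9 XOR 12 = 5 < 9 — winning move (to 5).
That gives 3 winning moves.

3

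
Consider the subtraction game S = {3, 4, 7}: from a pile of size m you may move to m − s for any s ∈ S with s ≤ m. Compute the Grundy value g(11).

Grundy values for subtraction set {3, 4, 7}:
g(0) = mex{} = 0
g(1) = mex{} = 0
g(2) = mex{} = 0
g(3) = mex{0} = 1
g(4) = mex{0} = 1
g(5) = mex{0} = 1
g(6) = mex{0,1} = 2
g(7) = mex{0,1} = 2
g(8) = mex{0,1} = 2
g(9) = mex{0,1,2} = 3
g(10) = mex{1,2} = 0
g(11) = mex{1,2} = 0
So g(11) = 0.

0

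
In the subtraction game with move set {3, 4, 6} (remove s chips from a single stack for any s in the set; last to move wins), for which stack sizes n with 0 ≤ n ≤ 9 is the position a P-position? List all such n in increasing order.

0, 1, 2, 9

Build the Grundy sequence with g(k) = mex{g(k−s) : s ∈ {3, 4, 6}, s ≤ k}:
k:     0  1  2  3  4  5  6  7  8  9
g(k):  0  0  0  1  1  1  2  2  2  0
The P-positions (g = 0) in 0..9 are 0, 1, 2, 9.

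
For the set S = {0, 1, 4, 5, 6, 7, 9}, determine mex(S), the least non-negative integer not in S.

2

The values 0, 1 are all present; 2 is the first non-negative integer missing from the set.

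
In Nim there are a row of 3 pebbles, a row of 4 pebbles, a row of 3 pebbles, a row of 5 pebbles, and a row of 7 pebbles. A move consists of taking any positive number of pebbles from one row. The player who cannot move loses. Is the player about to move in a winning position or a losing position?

Winning position

Nim-sum: 3 XOR 4 XOR 3 XOR 5 XOR 7 = 6.
The nim-sum is 6 ≠ 0, so this is an N-position: the player to move can win.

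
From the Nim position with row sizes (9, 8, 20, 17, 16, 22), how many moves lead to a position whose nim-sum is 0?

1

Bitwise XOR of the heap sizes:
  01001  (9)
  01000  (8)
  10100  (20)
  10001  (17)
  10000  (16)
  10110  (22)
  -----
  00010  (2)
The overall nim-sum is X = 2. A row of size p has a winning move iff p XOR X < p (reduce it to p XOR X).
  9: 9 XOR 2 = 11 ≥ 9 — no move.
  8: 8 XOR 2 = 10 ≥ 8 — no move.
  20: 20 XOR 2 = 22 ≥ 20 — no move.
  17: 17 XOR 2 = 19 ≥ 17 — no move.
  16: 16 XOR 2 = 18 ≥ 16 — no move.
  22: 22 XOR 2 = 20 < 22 — winning move (to 20).
That gives 1 winning move.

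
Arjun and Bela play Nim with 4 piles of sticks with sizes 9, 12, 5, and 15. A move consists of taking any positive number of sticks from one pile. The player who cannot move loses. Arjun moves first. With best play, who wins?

Arjun wins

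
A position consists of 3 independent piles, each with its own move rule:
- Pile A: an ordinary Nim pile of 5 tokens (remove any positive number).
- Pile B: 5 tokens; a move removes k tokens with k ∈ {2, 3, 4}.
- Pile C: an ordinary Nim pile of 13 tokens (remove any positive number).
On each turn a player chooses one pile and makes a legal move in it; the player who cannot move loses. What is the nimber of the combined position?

10

Pile A is a plain Nim pile of size 5, so its Grundy value is 5.
Grundy values for pile B (subtraction set {2, 3, 4}):
g(0) = mex{} = 0
g(1) = mex{} = 0
g(2) = mex{0} = 1
g(3) = mex{0} = 1
g(4) = mex{0,1} = 2
g(5) = mex{0,1} = 2
So g(5) = 2.
Pile C is a plain Nim pile of size 13, so its Grundy value is 13.
The value of a disjunctive sum is the nim-sum of the parts.
Combined value = 5 XOR 2 XOR 13 = 10.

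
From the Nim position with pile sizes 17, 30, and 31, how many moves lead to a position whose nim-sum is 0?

Compute the nim-sum pairwise:
17 XOR 30 = 15
15 XOR 31 = 16
The overall nim-sum is X = 16. A pile of size p has a winning move iff p XOR X < p (reduce it to p XOR X).
  17: 17 XOR 16 = 1 < 17 — winning move (to 1).
  30: 30 XOR 16 = 14 < 30 — winning move (to 14).
  31: 31 XOR 16 = 15 < 31 — winning move (to 15).
That gives 3 winning moves.

3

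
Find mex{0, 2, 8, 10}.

0 is in the set but 1 is not, so the mex is 1.

1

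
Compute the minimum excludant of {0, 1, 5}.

2

The values 0, 1 are all present; 2 is the first non-negative integer missing from the set.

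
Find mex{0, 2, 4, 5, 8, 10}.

0 is in the set but 1 is not, so the mex is 1.

1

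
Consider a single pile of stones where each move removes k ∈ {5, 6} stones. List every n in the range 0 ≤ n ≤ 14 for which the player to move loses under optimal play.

0, 1, 2, 3, 4, 11, 12, 13, 14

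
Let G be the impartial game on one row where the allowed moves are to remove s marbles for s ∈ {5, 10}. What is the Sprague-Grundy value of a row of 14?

Grundy values for subtraction set {5, 10}:
g(0) = mex{} = 0
g(1) = mex{} = 0
g(2) = mex{} = 0
g(3) = mex{} = 0
g(4) = mex{} = 0
g(5) = mex{0} = 1
g(6) = mex{0} = 1
g(7) = mex{0} = 1
g(8) = mex{0} = 1
g(9) = mex{0} = 1
g(10) = mex{0,1} = 2
g(11) = mex{0,1} = 2
g(12) = mex{0,1} = 2
g(13) = mex{0,1} = 2
g(14) = mex{0,1} = 2
So g(14) = 2.

2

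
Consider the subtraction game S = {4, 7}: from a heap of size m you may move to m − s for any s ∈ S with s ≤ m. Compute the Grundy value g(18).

1

Grundy values for subtraction set {4, 7}:
k:     0  1  2  3  4  5  6  7  8  9 10 11 12 13 14 15 16 17 18
g(k):  0  0  0  0  1  1  1  1  2  2  2  0  0  0  0  1  1  1  1
So g(18) = 1.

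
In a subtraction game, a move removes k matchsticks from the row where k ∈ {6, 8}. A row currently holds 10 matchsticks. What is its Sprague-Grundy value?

1

Grundy values for subtraction set {6, 8}:
g(0) = mex{} = 0
g(1) = mex{} = 0
g(2) = mex{} = 0
g(3) = mex{} = 0
g(4) = mex{} = 0
g(5) = mex{} = 0
g(6) = mex{0} = 1
g(7) = mex{0} = 1
g(8) = mex{0} = 1
g(9) = mex{0} = 1
g(10) = mex{0} = 1
So g(10) = 1.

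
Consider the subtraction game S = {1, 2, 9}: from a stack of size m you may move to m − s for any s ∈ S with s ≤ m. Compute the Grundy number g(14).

1

Build the Grundy sequence with g(k) = mex{g(k−s) : s ∈ {1, 2, 9}, s ≤ k}:
g(0) = mex{} = 0
g(1) = mex{0} = 1
g(2) = mex{0,1} = 2
g(3) = mex{1,2} = 0
g(4) = mex{0,2} = 1
g(5) = mex{0,1} = 2
g(6) = mex{1,2} = 0
g(7) = mex{0,2} = 1
g(8) = mex{0,1} = 2
g(9) = mex{0,1,2} = 3
g(10) = mex{1,2,3} = 0
g(11) = mex{0,2,3} = 1
g(12) = mex{0,1} = 2
g(13) = mex{1,2} = 0
g(14) = mex{0,2} = 1
So g(14) = 1.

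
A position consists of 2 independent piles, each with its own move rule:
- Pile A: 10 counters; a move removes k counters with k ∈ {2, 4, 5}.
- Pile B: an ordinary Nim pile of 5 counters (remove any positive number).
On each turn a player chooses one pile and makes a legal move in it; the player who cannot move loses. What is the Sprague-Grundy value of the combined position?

For pile A, compute g(0), g(1), … with moves {2, 4, 5}:
g(0) = mex{} = 0
g(1) = mex{} = 0
g(2) = mex{0} = 1
g(3) = mex{0} = 1
g(4) = mex{0,1} = 2
g(5) = mex{0,1} = 2
g(6) = mex{0,1,2} = 3
g(7) = mex{1,2} = 0
g(8) = mex{1,2,3} = 0
g(9) = mex{0,2} = 1
g(10) = mex{0,2,3} = 1
So g(10) = 1.
Pile B is a plain Nim pile of size 5, so its Grundy value is 5.
The value of a disjunctive sum is the nim-sum of the parts.
Combined value = 1 XOR 5 = 4.

4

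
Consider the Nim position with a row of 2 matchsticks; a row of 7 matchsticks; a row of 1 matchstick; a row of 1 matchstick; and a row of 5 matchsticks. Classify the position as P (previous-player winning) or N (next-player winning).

P-position

Nim-sum: 2 XOR 7 XOR 1 XOR 1 XOR 5 = 0.
The nim-sum is 0, so this is a P-position: the player to move is in a losing position under optimal play.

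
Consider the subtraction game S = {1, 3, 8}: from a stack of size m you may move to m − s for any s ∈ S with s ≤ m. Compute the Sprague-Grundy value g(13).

0

Compute g(0), g(1), … for moves {1, 3, 8}:
g(0) = mex{} = 0
g(1) = mex{0} = 1
g(2) = mex{1} = 0
g(3) = mex{0} = 1
g(4) = mex{1} = 0
g(5) = mex{0} = 1
g(6) = mex{1} = 0
g(7) = mex{0} = 1
g(8) = mex{0,1} = 2
g(9) = mex{0,1,2} = 3
g(10) = mex{0,1,3} = 2
g(11) = mex{1,2} = 0
g(12) = mex{0,3} = 1
g(13) = mex{1,2} = 0
So g(13) = 0.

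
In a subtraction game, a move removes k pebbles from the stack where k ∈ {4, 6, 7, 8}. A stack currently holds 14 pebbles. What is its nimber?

0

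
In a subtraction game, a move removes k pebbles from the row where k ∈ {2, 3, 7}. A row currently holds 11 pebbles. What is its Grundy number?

0

Grundy values for subtraction set {2, 3, 7}:
k:     0  1  2  3  4  5  6  7  8  9 10 11
g(k):  0  0  1  1  2  0  0  1  1  2  0  0
So g(11) = 0.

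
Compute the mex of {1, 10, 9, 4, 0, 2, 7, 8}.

3

The values 0, 1, 2 are all present; 3 is the first non-negative integer missing from the set.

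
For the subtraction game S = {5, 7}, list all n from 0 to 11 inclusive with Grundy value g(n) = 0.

0, 1, 2, 3, 4

Grundy values for subtraction set {5, 7}:
g(0) = mex{} = 0
g(1) = mex{} = 0
g(2) = mex{} = 0
g(3) = mex{} = 0
g(4) = mex{} = 0
g(5) = mex{0} = 1
g(6) = mex{0} = 1
g(7) = mex{0} = 1
g(8) = mex{0} = 1
g(9) = mex{0} = 1
g(10) = mex{0,1} = 2
g(11) = mex{0,1} = 2
The P-positions (g = 0) in 0..11 are 0, 1, 2, 3, 4.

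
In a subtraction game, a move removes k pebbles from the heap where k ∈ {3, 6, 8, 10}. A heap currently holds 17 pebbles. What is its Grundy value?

Build the Grundy sequence with g(k) = mex{g(k−s) : s ∈ {3, 6, 8, 10}, s ≤ k}:
k:     0  1  2  3  4  5  6  7  8  9 10 11 12 13 14 15 16 17
g(k):  0  0  0  1  1  1  2  2  2  3  3  3  4  0  0  0  1  1
So g(17) = 1.

1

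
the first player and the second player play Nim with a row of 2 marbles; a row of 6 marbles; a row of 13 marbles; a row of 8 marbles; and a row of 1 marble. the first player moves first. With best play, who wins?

the second player wins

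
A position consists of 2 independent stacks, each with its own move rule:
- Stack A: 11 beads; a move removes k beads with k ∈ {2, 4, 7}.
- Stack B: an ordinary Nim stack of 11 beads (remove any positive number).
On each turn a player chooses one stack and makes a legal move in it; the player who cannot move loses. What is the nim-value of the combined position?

For stack A, compute g(0), g(1), … with moves {2, 4, 7}:
k:     0  1  2  3  4  5  6  7  8  9 10 11
g(k):  0  0  1  1  2  2  0  3  1  0  2  1
So g(11) = 1.
Stack B is a plain Nim stack of size 11, so its Grundy value is 11.
The value of a disjunctive sum is the nim-sum of the parts.
Combined value = 1 ⊕ 11 = 10.

10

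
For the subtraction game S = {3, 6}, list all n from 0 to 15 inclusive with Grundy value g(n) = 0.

0, 1, 2, 9, 10, 11

Grundy values for subtraction set {3, 6}:
k:     0  1  2  3  4  5  6  7  8  9 10 11 12 13 14 15
g(k):  0  0  0  1  1  1  2  2  2  0  0  0  1  1  1  2
The P-positions (g = 0) in 0..15 are 0, 1, 2, 9, 10, 11.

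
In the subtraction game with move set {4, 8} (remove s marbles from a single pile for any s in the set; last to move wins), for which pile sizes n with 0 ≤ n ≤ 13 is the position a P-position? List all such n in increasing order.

0, 1, 2, 3, 12, 13

Build the Grundy sequence with g(k) = mex{g(k−s) : s ∈ {4, 8}, s ≤ k}:
k:     0  1  2  3  4  5  6  7  8  9 10 11 12 13
g(k):  0  0  0  0  1  1  1  1  2  2  2  2  0  0
The P-positions (g = 0) in 0..13 are 0, 1, 2, 3, 12, 13.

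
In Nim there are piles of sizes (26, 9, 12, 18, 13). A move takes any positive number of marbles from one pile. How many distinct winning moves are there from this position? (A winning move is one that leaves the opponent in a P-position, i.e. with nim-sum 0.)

0

Nim-sum: 26 ^ 9 ^ 12 ^ 18 ^ 13 = 0.
The nim-sum is already 0, so every move leaves a nonzero nim-sum — there are no winning moves.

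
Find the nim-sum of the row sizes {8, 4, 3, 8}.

Nim-sum: 8 ⊕ 4 ⊕ 3 ⊕ 8 = 7.

7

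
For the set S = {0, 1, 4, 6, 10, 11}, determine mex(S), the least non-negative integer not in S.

2

The values 0, 1 are all present; 2 is the first non-negative integer missing from the set.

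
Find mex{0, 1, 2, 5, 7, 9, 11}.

The values 0, 1, 2 are all present; 3 is the first non-negative integer missing from the set.

3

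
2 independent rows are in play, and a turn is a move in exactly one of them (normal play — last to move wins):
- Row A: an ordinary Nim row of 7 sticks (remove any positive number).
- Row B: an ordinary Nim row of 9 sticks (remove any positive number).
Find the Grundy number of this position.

14

Row A is a plain Nim row of size 7, so its Grundy value is 7.
Row B is a plain Nim row of size 9, so its Grundy value is 9.
The value of a disjunctive sum is the nim-sum of the parts.
Combined value = 7 ⊕ 9 = 14.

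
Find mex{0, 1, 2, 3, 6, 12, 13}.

The values 0, 1, 2, 3 are all present; 4 is the first non-negative integer missing from the set.

4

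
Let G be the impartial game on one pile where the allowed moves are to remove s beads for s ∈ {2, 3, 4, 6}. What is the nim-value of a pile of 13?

2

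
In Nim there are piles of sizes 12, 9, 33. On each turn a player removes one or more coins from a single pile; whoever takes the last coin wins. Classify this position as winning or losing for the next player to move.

Compute the nim-sum pairwise:
12 ^ 9 = 5
5 ^ 33 = 36
The nim-sum is 36 ≠ 0, so this is an N-position: the player to move can win.

Winning position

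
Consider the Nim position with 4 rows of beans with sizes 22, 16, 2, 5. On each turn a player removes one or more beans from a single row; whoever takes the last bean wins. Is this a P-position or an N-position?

N-position

Bitwise XOR of the heap sizes:
  10110  (22)
  10000  (16)
  00010  (2)
  00101  (5)
  -----
  00001  (1)
The nim-sum is 1 ≠ 0, so this is an N-position: the player to move can win.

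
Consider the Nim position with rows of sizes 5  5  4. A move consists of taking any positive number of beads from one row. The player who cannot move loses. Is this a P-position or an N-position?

Nim-sum: 5 ⊕ 5 ⊕ 4 = 4.
The nim-sum is 4 ≠ 0, so this is an N-position: the player to move can win.

N-position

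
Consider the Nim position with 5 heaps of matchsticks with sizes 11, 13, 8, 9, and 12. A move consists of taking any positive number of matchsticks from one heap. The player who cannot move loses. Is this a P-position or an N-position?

N-position

Nim-sum: 11 XOR 13 XOR 8 XOR 9 XOR 12 = 11.
The nim-sum is 11 ≠ 0, so this is an N-position: the player to move can win.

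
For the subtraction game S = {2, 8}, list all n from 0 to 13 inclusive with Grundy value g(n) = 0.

0, 1, 4, 5, 10, 11

Build the Grundy sequence with g(k) = mex{g(k−s) : s ∈ {2, 8}, s ≤ k}:
k:     0  1  2  3  4  5  6  7  8  9 10 11 12 13
g(k):  0  0  1  1  0  0  1  1  2  2  0  0  1  1
The P-positions (g = 0) in 0..13 are 0, 1, 4, 5, 10, 11.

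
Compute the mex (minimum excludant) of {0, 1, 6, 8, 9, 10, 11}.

The values 0, 1 are all present; 2 is the first non-negative integer missing from the set.

2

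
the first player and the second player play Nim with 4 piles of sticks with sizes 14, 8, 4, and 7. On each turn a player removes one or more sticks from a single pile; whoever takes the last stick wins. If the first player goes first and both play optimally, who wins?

the first player wins

Nim-sum: 14 XOR 8 XOR 4 XOR 7 = 5.
The nim-sum is 5 ≠ 0, so this is an N-position: the player to move can win; the first player has a winning move.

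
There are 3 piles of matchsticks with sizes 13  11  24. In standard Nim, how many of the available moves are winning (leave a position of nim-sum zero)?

Nim-sum: 13 ⊕ 11 ⊕ 24 = 30.
The overall nim-sum is X = 30. A pile of size p has a winning move iff p XOR X < p (reduce it to p XOR X).
  13: 13 XOR 30 = 19 ≥ 13 — no move.
  11: 11 XOR 30 = 21 ≥ 11 — no move.
  24: 24 XOR 30 = 6 < 24 — winning move (to 6).
That gives 1 winning move.

1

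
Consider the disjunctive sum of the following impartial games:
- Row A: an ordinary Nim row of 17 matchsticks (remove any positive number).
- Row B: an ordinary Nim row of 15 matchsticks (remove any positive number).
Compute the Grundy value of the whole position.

30

Row A is a plain Nim row of size 17, so its Grundy value is 17.
Row B is a plain Nim row of size 15, so its Grundy value is 15.
The value of a disjunctive sum is the nim-sum of the parts.
Combined value = 17 ⊕ 15 = 30.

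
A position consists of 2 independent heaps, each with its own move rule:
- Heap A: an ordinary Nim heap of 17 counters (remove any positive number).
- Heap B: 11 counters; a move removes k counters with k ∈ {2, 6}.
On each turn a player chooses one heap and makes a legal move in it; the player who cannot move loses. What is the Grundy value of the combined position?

Heap A is a plain Nim heap of size 17, so its Grundy value is 17.
Grundy values for heap B (subtraction set {2, 6}):
g(0) = mex{} = 0
g(1) = mex{} = 0
g(2) = mex{0} = 1
g(3) = mex{0} = 1
g(4) = mex{1} = 0
g(5) = mex{1} = 0
g(6) = mex{0} = 1
g(7) = mex{0} = 1
g(8) = mex{1} = 0
g(9) = mex{1} = 0
g(10) = mex{0} = 1
g(11) = mex{0} = 1
So g(11) = 1.
The value of a disjunctive sum is the nim-sum of the parts.
Combined value = 17 XOR 1 = 16.

16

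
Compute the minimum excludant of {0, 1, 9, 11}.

The values 0, 1 are all present; 2 is the first non-negative integer missing from the set.

2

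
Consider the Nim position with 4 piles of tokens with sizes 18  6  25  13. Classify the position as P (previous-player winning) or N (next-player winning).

P-position

Compute the nim-sum pairwise:
18 XOR 6 = 20
20 XOR 25 = 13
13 XOR 13 = 0
The nim-sum is 0, so this is a P-position: the player to move is in a losing position under optimal play.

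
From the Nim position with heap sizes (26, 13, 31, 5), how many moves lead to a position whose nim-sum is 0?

3

Compute the nim-sum pairwise:
26 XOR 13 = 23
23 XOR 31 = 8
8 XOR 5 = 13
The overall nim-sum is X = 13. A heap of size p has a winning move iff p XOR X < p (reduce it to p XOR X).
  26: 26 XOR 13 = 23 < 26 — winning move (to 23).
  13: 13 XOR 13 = 0 < 13 — winning move (to 0).
  31: 31 XOR 13 = 18 < 31 — winning move (to 18).
  5: 5 XOR 13 = 8 ≥ 5 — no move.
That gives 3 winning moves.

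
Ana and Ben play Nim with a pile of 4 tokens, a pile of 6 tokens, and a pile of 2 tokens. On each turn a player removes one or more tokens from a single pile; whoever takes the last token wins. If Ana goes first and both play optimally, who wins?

Bitwise XOR of the heap sizes:
  100  (4)
  110  (6)
  010  (2)
  ---
  000  (0)
The nim-sum is 0, so this is a P-position: the player to move is in a losing position under optimal play; Ana is about to move from it and so loses — Ben wins.

Ben wins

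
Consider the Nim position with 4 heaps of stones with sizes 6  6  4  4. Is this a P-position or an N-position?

P-position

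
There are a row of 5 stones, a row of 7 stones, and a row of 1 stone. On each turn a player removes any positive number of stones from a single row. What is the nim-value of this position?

3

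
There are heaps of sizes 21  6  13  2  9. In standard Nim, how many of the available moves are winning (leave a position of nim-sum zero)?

1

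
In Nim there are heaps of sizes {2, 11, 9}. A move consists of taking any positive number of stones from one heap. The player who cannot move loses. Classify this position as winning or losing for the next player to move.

In binary:
  0010  (2)
  1011  (11)
  1001  (9)
  ----
  0000  (0)
The nim-sum is 0, so this is a P-position: the player to move is in a losing position under optimal play.

Losing position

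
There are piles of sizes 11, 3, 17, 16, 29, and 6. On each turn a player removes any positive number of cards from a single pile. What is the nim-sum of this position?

Compute the nim-sum pairwise:
11 ⊕ 3 = 8
8 ⊕ 17 = 25
25 ⊕ 16 = 9
9 ⊕ 29 = 20
20 ⊕ 6 = 18

18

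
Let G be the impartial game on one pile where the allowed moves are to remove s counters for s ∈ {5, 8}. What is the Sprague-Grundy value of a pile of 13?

Compute g(0), g(1), … for moves {5, 8}:
g(0) = mex{} = 0
g(1) = mex{} = 0
g(2) = mex{} = 0
g(3) = mex{} = 0
g(4) = mex{} = 0
g(5) = mex{0} = 1
g(6) = mex{0} = 1
g(7) = mex{0} = 1
g(8) = mex{0} = 1
g(9) = mex{0} = 1
g(10) = mex{0,1} = 2
g(11) = mex{0,1} = 2
g(12) = mex{0,1} = 2
g(13) = mex{1} = 0
So g(13) = 0.

0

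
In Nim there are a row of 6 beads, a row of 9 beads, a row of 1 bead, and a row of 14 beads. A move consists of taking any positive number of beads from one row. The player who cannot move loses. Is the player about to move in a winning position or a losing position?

Nim-sum: 6 XOR 9 XOR 1 XOR 14 = 0.
The nim-sum is 0, so this is a P-position: the player to move is in a losing position under optimal play.

Losing position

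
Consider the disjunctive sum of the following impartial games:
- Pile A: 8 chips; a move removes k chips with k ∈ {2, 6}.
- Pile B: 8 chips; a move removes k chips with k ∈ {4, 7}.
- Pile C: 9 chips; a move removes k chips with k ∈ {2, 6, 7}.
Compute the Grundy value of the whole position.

2

For pile A, compute g(0), g(1), … with moves {2, 6}:
g(0) = mex{} = 0
g(1) = mex{} = 0
g(2) = mex{0} = 1
g(3) = mex{0} = 1
g(4) = mex{1} = 0
g(5) = mex{1} = 0
g(6) = mex{0} = 1
g(7) = mex{0} = 1
g(8) = mex{1} = 0
So g(8) = 0.
For pile B, compute g(0), g(1), … with moves {4, 7}:
g(0) = mex{} = 0
g(1) = mex{} = 0
g(2) = mex{} = 0
g(3) = mex{} = 0
g(4) = mex{0} = 1
g(5) = mex{0} = 1
g(6) = mex{0} = 1
g(7) = mex{0} = 1
g(8) = mex{0,1} = 2
So g(8) = 2.
Build the Grundy sequence for pile C with g(k) = mex{g(k−s) : s ∈ {2, 6, 7}, s ≤ k}:
k:     0  1  2  3  4  5  6  7  8  9
g(k):  0  0  1  1  0  0  1  1  2  0
So g(9) = 0.
By the Sprague-Grundy theorem, the Grundy value of a sum of independent games is the XOR of the component values.
Combined value = 0 ⊕ 2 ⊕ 0 = 2.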